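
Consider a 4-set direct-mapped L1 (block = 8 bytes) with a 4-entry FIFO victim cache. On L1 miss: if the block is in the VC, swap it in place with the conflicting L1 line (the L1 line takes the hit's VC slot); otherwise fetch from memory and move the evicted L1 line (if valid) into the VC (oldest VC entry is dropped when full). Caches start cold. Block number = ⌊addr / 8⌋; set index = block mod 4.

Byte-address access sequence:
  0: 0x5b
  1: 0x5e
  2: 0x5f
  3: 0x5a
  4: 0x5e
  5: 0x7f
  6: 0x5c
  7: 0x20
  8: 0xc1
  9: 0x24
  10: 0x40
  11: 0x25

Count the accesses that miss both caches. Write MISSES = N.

MISSES = 5

  [0] addr=0x5b blk=11 s=3: MISS | VC []
  [1] addr=0x5e blk=11 s=3: L1-HIT | VC []
  [2] addr=0x5f blk=11 s=3: L1-HIT | VC []
  [3] addr=0x5a blk=11 s=3: L1-HIT | VC []
  [4] addr=0x5e blk=11 s=3: L1-HIT | VC []
  [5] addr=0x7f blk=15 s=3: MISS | VC [11]
  [6] addr=0x5c blk=11 s=3: VC-HIT | VC [15]
  [7] addr=0x20 blk=4 s=0: MISS | VC [15]
  [8] addr=0xc1 blk=24 s=0: MISS | VC [15, 4]
  [9] addr=0x24 blk=4 s=0: VC-HIT | VC [15, 24]
  [10] addr=0x40 blk=8 s=0: MISS | VC [15, 24, 4]
  [11] addr=0x25 blk=4 s=0: VC-HIT | VC [15, 24, 8]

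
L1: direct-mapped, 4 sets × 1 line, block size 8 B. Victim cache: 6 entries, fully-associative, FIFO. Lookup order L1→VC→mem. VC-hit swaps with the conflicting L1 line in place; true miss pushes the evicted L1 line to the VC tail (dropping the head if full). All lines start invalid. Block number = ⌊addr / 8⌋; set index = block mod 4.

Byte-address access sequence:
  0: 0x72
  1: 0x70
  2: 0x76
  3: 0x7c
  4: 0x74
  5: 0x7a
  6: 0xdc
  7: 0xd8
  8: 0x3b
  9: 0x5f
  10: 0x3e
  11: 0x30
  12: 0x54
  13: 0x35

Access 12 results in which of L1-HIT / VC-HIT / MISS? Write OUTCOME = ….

OUTCOME = MISS

  [0] addr=0x72 blk=14 s=2: MISS | VC []
  [1] addr=0x70 blk=14 s=2: L1-HIT | VC []
  [2] addr=0x76 blk=14 s=2: L1-HIT | VC []
  [3] addr=0x7c blk=15 s=3: MISS | VC []
  [4] addr=0x74 blk=14 s=2: L1-HIT | VC []
  [5] addr=0x7a blk=15 s=3: L1-HIT | VC []
  [6] addr=0xdc blk=27 s=3: MISS | VC [15]
  [7] addr=0xd8 blk=27 s=3: L1-HIT | VC [15]
  [8] addr=0x3b blk=7 s=3: MISS | VC [15, 27]
  [9] addr=0x5f blk=11 s=3: MISS | VC [15, 27, 7]
  [10] addr=0x3e blk=7 s=3: VC-HIT | VC [15, 27, 11]
  [11] addr=0x30 blk=6 s=2: MISS | VC [15, 27, 11, 14]
  [12] addr=0x54 blk=10 s=2: MISS | VC [15, 27, 11, 14, 6]
  [13] addr=0x35 blk=6 s=2: VC-HIT | VC [15, 27, 11, 14, 10]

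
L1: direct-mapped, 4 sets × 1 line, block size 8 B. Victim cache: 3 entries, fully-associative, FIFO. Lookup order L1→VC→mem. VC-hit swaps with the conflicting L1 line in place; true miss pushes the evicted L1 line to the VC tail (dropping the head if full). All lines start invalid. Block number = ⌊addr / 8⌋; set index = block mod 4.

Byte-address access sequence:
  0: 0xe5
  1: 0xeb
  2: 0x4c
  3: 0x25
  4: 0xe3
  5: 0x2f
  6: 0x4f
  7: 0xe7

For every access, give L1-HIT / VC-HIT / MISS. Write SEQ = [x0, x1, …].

0: 0xe5 (blk 28, set 0) → MISS  vc=[]
1: 0xeb (blk 29, set 1) → MISS  vc=[]
2: 0x4c (blk 9, set 1) → MISS  vc=[29]
3: 0x25 (blk 4, set 0) → MISS  vc=[29, 28]
4: 0xe3 (blk 28, set 0) → VC-HIT  vc=[29, 4]
5: 0x2f (blk 5, set 1) → MISS  vc=[29, 4, 9]
6: 0x4f (blk 9, set 1) → VC-HIT  vc=[29, 4, 5]
7: 0xe7 (blk 28, set 0) → L1-HIT  vc=[29, 4, 5]

SEQ = [MISS, MISS, MISS, MISS, VC-HIT, MISS, VC-HIT, L1-HIT]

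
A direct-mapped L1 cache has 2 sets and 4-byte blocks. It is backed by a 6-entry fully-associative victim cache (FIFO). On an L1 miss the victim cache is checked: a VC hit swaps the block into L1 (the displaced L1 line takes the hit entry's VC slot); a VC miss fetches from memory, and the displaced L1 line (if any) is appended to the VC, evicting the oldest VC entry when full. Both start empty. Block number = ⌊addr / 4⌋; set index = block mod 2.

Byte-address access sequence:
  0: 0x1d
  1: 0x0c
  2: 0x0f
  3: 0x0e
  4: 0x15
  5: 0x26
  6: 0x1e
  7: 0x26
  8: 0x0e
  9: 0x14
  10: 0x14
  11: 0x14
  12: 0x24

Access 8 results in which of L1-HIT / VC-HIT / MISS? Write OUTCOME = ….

  [0] addr=0x1d blk=7 s=1: MISS | VC []
  [1] addr=0xc blk=3 s=1: MISS | VC [7]
  [2] addr=0xf blk=3 s=1: L1-HIT | VC [7]
  [3] addr=0xe blk=3 s=1: L1-HIT | VC [7]
  [4] addr=0x15 blk=5 s=1: MISS | VC [7, 3]
  [5] addr=0x26 blk=9 s=1: MISS | VC [7, 3, 5]
  [6] addr=0x1e blk=7 s=1: VC-HIT | VC [9, 3, 5]
  [7] addr=0x26 blk=9 s=1: VC-HIT | VC [7, 3, 5]
  [8] addr=0xe blk=3 s=1: VC-HIT | VC [7, 9, 5]
  [9] addr=0x14 blk=5 s=1: VC-HIT | VC [7, 9, 3]
  [10] addr=0x14 blk=5 s=1: L1-HIT | VC [7, 9, 3]
  [11] addr=0x14 blk=5 s=1: L1-HIT | VC [7, 9, 3]
  [12] addr=0x24 blk=9 s=1: VC-HIT | VC [7, 5, 3]

OUTCOME = VC-HIT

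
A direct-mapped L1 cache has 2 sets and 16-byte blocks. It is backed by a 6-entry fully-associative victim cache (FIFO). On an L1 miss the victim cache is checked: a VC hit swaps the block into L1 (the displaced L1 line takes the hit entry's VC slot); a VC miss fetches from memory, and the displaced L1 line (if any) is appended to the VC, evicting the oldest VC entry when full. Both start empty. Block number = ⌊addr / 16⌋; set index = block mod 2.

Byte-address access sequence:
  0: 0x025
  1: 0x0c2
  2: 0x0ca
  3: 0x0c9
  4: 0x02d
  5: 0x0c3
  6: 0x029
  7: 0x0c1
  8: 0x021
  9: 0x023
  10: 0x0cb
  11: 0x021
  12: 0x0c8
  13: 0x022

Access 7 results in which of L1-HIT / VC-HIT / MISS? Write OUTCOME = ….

OUTCOME = VC-HIT

  [0] addr=0x25 blk=2 s=0: MISS | VC []
  [1] addr=0xc2 blk=12 s=0: MISS | VC [2]
  [2] addr=0xca blk=12 s=0: L1-HIT | VC [2]
  [3] addr=0xc9 blk=12 s=0: L1-HIT | VC [2]
  [4] addr=0x2d blk=2 s=0: VC-HIT | VC [12]
  [5] addr=0xc3 blk=12 s=0: VC-HIT | VC [2]
  [6] addr=0x29 blk=2 s=0: VC-HIT | VC [12]
  [7] addr=0xc1 blk=12 s=0: VC-HIT | VC [2]
  [8] addr=0x21 blk=2 s=0: VC-HIT | VC [12]
  [9] addr=0x23 blk=2 s=0: L1-HIT | VC [12]
  [10] addr=0xcb blk=12 s=0: VC-HIT | VC [2]
  [11] addr=0x21 blk=2 s=0: VC-HIT | VC [12]
  [12] addr=0xc8 blk=12 s=0: VC-HIT | VC [2]
  [13] addr=0x22 blk=2 s=0: VC-HIT | VC [12]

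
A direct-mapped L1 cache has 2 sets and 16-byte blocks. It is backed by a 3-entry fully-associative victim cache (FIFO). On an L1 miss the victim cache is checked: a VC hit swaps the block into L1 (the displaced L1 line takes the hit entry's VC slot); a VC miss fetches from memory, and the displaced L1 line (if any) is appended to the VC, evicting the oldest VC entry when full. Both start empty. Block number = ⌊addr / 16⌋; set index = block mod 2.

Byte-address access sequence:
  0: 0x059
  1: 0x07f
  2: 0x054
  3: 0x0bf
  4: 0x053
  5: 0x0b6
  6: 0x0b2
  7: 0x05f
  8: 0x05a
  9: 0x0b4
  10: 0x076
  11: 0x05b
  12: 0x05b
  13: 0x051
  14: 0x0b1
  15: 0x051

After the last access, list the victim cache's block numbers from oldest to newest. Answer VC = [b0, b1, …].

VC = [11, 7]

  [0] addr=0x59 blk=5 s=1: MISS | VC []
  [1] addr=0x7f blk=7 s=1: MISS | VC [5]
  [2] addr=0x54 blk=5 s=1: VC-HIT | VC [7]
  [3] addr=0xbf blk=11 s=1: MISS | VC [7, 5]
  [4] addr=0x53 blk=5 s=1: VC-HIT | VC [7, 11]
  [5] addr=0xb6 blk=11 s=1: VC-HIT | VC [7, 5]
  [6] addr=0xb2 blk=11 s=1: L1-HIT | VC [7, 5]
  [7] addr=0x5f blk=5 s=1: VC-HIT | VC [7, 11]
  [8] addr=0x5a blk=5 s=1: L1-HIT | VC [7, 11]
  [9] addr=0xb4 blk=11 s=1: VC-HIT | VC [7, 5]
  [10] addr=0x76 blk=7 s=1: VC-HIT | VC [11, 5]
  [11] addr=0x5b blk=5 s=1: VC-HIT | VC [11, 7]
  [12] addr=0x5b blk=5 s=1: L1-HIT | VC [11, 7]
  [13] addr=0x51 blk=5 s=1: L1-HIT | VC [11, 7]
  [14] addr=0xb1 blk=11 s=1: VC-HIT | VC [5, 7]
  [15] addr=0x51 blk=5 s=1: VC-HIT | VC [11, 7]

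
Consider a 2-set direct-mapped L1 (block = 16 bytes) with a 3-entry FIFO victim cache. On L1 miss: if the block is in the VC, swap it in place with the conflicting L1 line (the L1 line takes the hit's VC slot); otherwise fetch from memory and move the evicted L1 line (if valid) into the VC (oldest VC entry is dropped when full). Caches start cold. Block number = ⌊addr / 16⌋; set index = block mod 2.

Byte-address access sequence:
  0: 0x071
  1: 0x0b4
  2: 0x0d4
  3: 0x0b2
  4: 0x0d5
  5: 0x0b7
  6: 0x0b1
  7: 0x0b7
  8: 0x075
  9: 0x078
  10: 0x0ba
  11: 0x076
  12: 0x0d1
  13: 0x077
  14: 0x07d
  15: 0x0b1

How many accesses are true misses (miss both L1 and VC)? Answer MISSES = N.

MISSES = 3

  [0] addr=0x71 blk=7 s=1: MISS | VC []
  [1] addr=0xb4 blk=11 s=1: MISS | VC [7]
  [2] addr=0xd4 blk=13 s=1: MISS | VC [7, 11]
  [3] addr=0xb2 blk=11 s=1: VC-HIT | VC [7, 13]
  [4] addr=0xd5 blk=13 s=1: VC-HIT | VC [7, 11]
  [5] addr=0xb7 blk=11 s=1: VC-HIT | VC [7, 13]
  [6] addr=0xb1 blk=11 s=1: L1-HIT | VC [7, 13]
  [7] addr=0xb7 blk=11 s=1: L1-HIT | VC [7, 13]
  [8] addr=0x75 blk=7 s=1: VC-HIT | VC [11, 13]
  [9] addr=0x78 blk=7 s=1: L1-HIT | VC [11, 13]
  [10] addr=0xba blk=11 s=1: VC-HIT | VC [7, 13]
  [11] addr=0x76 blk=7 s=1: VC-HIT | VC [11, 13]
  [12] addr=0xd1 blk=13 s=1: VC-HIT | VC [11, 7]
  [13] addr=0x77 blk=7 s=1: VC-HIT | VC [11, 13]
  [14] addr=0x7d blk=7 s=1: L1-HIT | VC [11, 13]
  [15] addr=0xb1 blk=11 s=1: VC-HIT | VC [7, 13]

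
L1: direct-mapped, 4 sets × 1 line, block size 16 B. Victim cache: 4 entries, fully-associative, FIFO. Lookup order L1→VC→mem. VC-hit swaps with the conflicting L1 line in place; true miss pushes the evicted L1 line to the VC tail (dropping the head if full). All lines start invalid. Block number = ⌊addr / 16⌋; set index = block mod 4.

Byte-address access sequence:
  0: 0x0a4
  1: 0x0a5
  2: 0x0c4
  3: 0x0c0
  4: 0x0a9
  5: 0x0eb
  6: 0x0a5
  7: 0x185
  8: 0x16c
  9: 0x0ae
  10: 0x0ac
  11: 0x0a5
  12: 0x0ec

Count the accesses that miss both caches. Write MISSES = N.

#0 0xa4→b10/s2 MISS; vc=[]
#1 0xa5→b10/s2 L1-HIT; vc=[]
#2 0xc4→b12/s0 MISS; vc=[]
#3 0xc0→b12/s0 L1-HIT; vc=[]
#4 0xa9→b10/s2 L1-HIT; vc=[]
#5 0xeb→b14/s2 MISS; vc=[10]
#6 0xa5→b10/s2 VC-HIT; vc=[14]
#7 0x185→b24/s0 MISS; vc=[14,12]
#8 0x16c→b22/s2 MISS; vc=[14,12,10]
#9 0xae→b10/s2 VC-HIT; vc=[14,12,22]
#10 0xac→b10/s2 L1-HIT; vc=[14,12,22]
#11 0xa5→b10/s2 L1-HIT; vc=[14,12,22]
#12 0xec→b14/s2 VC-HIT; vc=[10,12,22]

MISSES = 5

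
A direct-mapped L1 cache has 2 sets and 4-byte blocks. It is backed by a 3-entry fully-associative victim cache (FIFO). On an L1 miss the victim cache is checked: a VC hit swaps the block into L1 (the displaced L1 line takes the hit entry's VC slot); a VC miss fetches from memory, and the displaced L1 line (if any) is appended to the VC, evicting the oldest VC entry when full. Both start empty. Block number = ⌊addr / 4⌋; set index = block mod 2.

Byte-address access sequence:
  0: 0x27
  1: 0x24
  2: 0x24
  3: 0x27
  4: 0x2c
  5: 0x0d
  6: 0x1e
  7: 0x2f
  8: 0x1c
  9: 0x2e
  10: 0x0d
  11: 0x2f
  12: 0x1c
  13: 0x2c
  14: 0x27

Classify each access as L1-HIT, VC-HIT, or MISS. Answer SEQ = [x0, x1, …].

SEQ = [MISS, L1-HIT, L1-HIT, L1-HIT, MISS, MISS, MISS, VC-HIT, VC-HIT, VC-HIT, VC-HIT, VC-HIT, VC-HIT, VC-HIT, VC-HIT]

  [0] addr=0x27 blk=9 s=1: MISS | VC []
  [1] addr=0x24 blk=9 s=1: L1-HIT | VC []
  [2] addr=0x24 blk=9 s=1: L1-HIT | VC []
  [3] addr=0x27 blk=9 s=1: L1-HIT | VC []
  [4] addr=0x2c blk=11 s=1: MISS | VC [9]
  [5] addr=0xd blk=3 s=1: MISS | VC [9, 11]
  [6] addr=0x1e blk=7 s=1: MISS | VC [9, 11, 3]
  [7] addr=0x2f blk=11 s=1: VC-HIT | VC [9, 7, 3]
  [8] addr=0x1c blk=7 s=1: VC-HIT | VC [9, 11, 3]
  [9] addr=0x2e blk=11 s=1: VC-HIT | VC [9, 7, 3]
  [10] addr=0xd blk=3 s=1: VC-HIT | VC [9, 7, 11]
  [11] addr=0x2f blk=11 s=1: VC-HIT | VC [9, 7, 3]
  [12] addr=0x1c blk=7 s=1: VC-HIT | VC [9, 11, 3]
  [13] addr=0x2c blk=11 s=1: VC-HIT | VC [9, 7, 3]
  [14] addr=0x27 blk=9 s=1: VC-HIT | VC [11, 7, 3]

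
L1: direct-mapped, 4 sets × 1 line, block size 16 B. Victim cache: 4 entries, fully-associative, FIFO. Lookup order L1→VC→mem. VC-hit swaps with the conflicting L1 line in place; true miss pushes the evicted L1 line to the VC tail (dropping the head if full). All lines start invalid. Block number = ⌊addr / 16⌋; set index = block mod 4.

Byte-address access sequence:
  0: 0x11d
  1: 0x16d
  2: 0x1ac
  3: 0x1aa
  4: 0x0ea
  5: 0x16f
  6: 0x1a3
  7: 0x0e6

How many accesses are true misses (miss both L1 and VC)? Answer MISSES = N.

MISSES = 4

#0 0x11d→b17/s1 MISS; vc=[]
#1 0x16d→b22/s2 MISS; vc=[]
#2 0x1ac→b26/s2 MISS; vc=[22]
#3 0x1aa→b26/s2 L1-HIT; vc=[22]
#4 0xea→b14/s2 MISS; vc=[22,26]
#5 0x16f→b22/s2 VC-HIT; vc=[14,26]
#6 0x1a3→b26/s2 VC-HIT; vc=[14,22]
#7 0xe6→b14/s2 VC-HIT; vc=[26,22]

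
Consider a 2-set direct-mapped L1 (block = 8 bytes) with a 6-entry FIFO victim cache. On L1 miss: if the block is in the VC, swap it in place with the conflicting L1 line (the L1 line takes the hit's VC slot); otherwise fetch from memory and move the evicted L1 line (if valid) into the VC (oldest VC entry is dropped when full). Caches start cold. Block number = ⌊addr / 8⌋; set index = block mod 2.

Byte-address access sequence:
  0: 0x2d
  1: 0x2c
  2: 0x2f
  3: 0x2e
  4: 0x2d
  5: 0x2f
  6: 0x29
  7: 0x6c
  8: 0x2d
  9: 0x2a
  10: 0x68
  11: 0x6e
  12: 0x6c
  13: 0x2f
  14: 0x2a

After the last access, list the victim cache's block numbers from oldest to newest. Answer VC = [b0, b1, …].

VC = [13]

  [0] addr=0x2d blk=5 s=1: MISS | VC []
  [1] addr=0x2c blk=5 s=1: L1-HIT | VC []
  [2] addr=0x2f blk=5 s=1: L1-HIT | VC []
  [3] addr=0x2e blk=5 s=1: L1-HIT | VC []
  [4] addr=0x2d blk=5 s=1: L1-HIT | VC []
  [5] addr=0x2f blk=5 s=1: L1-HIT | VC []
  [6] addr=0x29 blk=5 s=1: L1-HIT | VC []
  [7] addr=0x6c blk=13 s=1: MISS | VC [5]
  [8] addr=0x2d blk=5 s=1: VC-HIT | VC [13]
  [9] addr=0x2a blk=5 s=1: L1-HIT | VC [13]
  [10] addr=0x68 blk=13 s=1: VC-HIT | VC [5]
  [11] addr=0x6e blk=13 s=1: L1-HIT | VC [5]
  [12] addr=0x6c blk=13 s=1: L1-HIT | VC [5]
  [13] addr=0x2f blk=5 s=1: VC-HIT | VC [13]
  [14] addr=0x2a blk=5 s=1: L1-HIT | VC [13]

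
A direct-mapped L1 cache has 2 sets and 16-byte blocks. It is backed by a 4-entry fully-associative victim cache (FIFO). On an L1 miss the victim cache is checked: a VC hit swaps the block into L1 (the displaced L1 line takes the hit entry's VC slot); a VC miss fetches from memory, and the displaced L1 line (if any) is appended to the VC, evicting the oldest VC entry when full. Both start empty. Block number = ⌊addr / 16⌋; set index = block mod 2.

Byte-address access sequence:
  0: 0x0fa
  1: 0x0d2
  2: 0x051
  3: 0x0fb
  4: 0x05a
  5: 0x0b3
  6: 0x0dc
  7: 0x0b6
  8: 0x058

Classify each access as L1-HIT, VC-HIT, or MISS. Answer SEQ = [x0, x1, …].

0: 0xfa (blk 15, set 1) → MISS  vc=[]
1: 0xd2 (blk 13, set 1) → MISS  vc=[15]
2: 0x51 (blk 5, set 1) → MISS  vc=[15, 13]
3: 0xfb (blk 15, set 1) → VC-HIT  vc=[5, 13]
4: 0x5a (blk 5, set 1) → VC-HIT  vc=[15, 13]
5: 0xb3 (blk 11, set 1) → MISS  vc=[15, 13, 5]
6: 0xdc (blk 13, set 1) → VC-HIT  vc=[15, 11, 5]
7: 0xb6 (blk 11, set 1) → VC-HIT  vc=[15, 13, 5]
8: 0x58 (blk 5, set 1) → VC-HIT  vc=[15, 13, 11]

SEQ = [MISS, MISS, MISS, VC-HIT, VC-HIT, MISS, VC-HIT, VC-HIT, VC-HIT]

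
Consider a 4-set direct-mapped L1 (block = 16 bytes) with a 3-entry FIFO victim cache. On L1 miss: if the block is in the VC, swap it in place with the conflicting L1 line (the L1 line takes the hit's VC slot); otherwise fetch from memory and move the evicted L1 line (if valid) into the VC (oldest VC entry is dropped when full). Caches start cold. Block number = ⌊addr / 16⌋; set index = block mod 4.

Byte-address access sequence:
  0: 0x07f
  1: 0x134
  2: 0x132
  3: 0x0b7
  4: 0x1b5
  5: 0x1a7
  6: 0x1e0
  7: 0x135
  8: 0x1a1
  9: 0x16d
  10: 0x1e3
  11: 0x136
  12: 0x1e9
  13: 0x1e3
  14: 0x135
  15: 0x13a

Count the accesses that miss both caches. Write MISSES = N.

0: 0x7f (blk 7, set 3) → MISS  vc=[]
1: 0x134 (blk 19, set 3) → MISS  vc=[7]
2: 0x132 (blk 19, set 3) → L1-HIT  vc=[7]
3: 0xb7 (blk 11, set 3) → MISS  vc=[7, 19]
4: 0x1b5 (blk 27, set 3) → MISS  vc=[7, 19, 11]
5: 0x1a7 (blk 26, set 2) → MISS  vc=[7, 19, 11]
6: 0x1e0 (blk 30, set 2) → MISS  vc=[19, 11, 26]
7: 0x135 (blk 19, set 3) → VC-HIT  vc=[27, 11, 26]
8: 0x1a1 (blk 26, set 2) → VC-HIT  vc=[27, 11, 30]
9: 0x16d (blk 22, set 2) → MISS  vc=[11, 30, 26]
10: 0x1e3 (blk 30, set 2) → VC-HIT  vc=[11, 22, 26]
11: 0x136 (blk 19, set 3) → L1-HIT  vc=[11, 22, 26]
12: 0x1e9 (blk 30, set 2) → L1-HIT  vc=[11, 22, 26]
13: 0x1e3 (blk 30, set 2) → L1-HIT  vc=[11, 22, 26]
14: 0x135 (blk 19, set 3) → L1-HIT  vc=[11, 22, 26]
15: 0x13a (blk 19, set 3) → L1-HIT  vc=[11, 22, 26]

MISSES = 7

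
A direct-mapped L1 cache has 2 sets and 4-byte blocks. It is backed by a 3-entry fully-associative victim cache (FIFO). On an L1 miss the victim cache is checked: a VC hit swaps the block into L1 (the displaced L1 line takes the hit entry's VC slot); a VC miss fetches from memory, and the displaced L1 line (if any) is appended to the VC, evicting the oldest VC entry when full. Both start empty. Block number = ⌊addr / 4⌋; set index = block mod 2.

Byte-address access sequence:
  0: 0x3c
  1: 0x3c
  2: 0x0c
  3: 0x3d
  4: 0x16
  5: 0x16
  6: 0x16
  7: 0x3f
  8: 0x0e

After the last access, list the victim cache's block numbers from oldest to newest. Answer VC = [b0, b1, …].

VC = [15, 5]

0: 0x3c (blk 15, set 1) → MISS  vc=[]
1: 0x3c (blk 15, set 1) → L1-HIT  vc=[]
2: 0xc (blk 3, set 1) → MISS  vc=[15]
3: 0x3d (blk 15, set 1) → VC-HIT  vc=[3]
4: 0x16 (blk 5, set 1) → MISS  vc=[3, 15]
5: 0x16 (blk 5, set 1) → L1-HIT  vc=[3, 15]
6: 0x16 (blk 5, set 1) → L1-HIT  vc=[3, 15]
7: 0x3f (blk 15, set 1) → VC-HIT  vc=[3, 5]
8: 0xe (blk 3, set 1) → VC-HIT  vc=[15, 5]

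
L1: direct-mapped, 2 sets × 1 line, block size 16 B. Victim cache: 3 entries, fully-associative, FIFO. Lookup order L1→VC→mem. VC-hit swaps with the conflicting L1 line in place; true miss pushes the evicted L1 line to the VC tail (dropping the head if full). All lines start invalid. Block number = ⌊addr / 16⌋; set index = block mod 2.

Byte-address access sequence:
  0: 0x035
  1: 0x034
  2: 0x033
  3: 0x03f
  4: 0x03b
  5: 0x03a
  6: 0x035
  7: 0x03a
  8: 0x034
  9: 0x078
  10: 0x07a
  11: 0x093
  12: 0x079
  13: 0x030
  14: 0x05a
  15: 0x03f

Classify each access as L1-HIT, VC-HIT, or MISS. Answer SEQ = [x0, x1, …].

#0 0x35→b3/s1 MISS; vc=[]
#1 0x34→b3/s1 L1-HIT; vc=[]
#2 0x33→b3/s1 L1-HIT; vc=[]
#3 0x3f→b3/s1 L1-HIT; vc=[]
#4 0x3b→b3/s1 L1-HIT; vc=[]
#5 0x3a→b3/s1 L1-HIT; vc=[]
#6 0x35→b3/s1 L1-HIT; vc=[]
#7 0x3a→b3/s1 L1-HIT; vc=[]
#8 0x34→b3/s1 L1-HIT; vc=[]
#9 0x78→b7/s1 MISS; vc=[3]
#10 0x7a→b7/s1 L1-HIT; vc=[3]
#11 0x93→b9/s1 MISS; vc=[3,7]
#12 0x79→b7/s1 VC-HIT; vc=[3,9]
#13 0x30→b3/s1 VC-HIT; vc=[7,9]
#14 0x5a→b5/s1 MISS; vc=[7,9,3]
#15 0x3f→b3/s1 VC-HIT; vc=[7,9,5]

SEQ = [MISS, L1-HIT, L1-HIT, L1-HIT, L1-HIT, L1-HIT, L1-HIT, L1-HIT, L1-HIT, MISS, L1-HIT, MISS, VC-HIT, VC-HIT, MISS, VC-HIT]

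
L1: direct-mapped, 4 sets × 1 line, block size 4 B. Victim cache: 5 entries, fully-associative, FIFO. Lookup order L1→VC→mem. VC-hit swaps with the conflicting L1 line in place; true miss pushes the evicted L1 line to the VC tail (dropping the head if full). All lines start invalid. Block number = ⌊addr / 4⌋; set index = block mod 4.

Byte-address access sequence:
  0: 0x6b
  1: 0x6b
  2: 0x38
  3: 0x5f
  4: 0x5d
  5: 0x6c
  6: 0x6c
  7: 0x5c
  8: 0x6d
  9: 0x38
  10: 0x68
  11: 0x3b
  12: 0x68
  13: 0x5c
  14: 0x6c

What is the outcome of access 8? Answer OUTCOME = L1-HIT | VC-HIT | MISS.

  [0] addr=0x6b blk=26 s=2: MISS | VC []
  [1] addr=0x6b blk=26 s=2: L1-HIT | VC []
  [2] addr=0x38 blk=14 s=2: MISS | VC [26]
  [3] addr=0x5f blk=23 s=3: MISS | VC [26]
  [4] addr=0x5d blk=23 s=3: L1-HIT | VC [26]
  [5] addr=0x6c blk=27 s=3: MISS | VC [26, 23]
  [6] addr=0x6c blk=27 s=3: L1-HIT | VC [26, 23]
  [7] addr=0x5c blk=23 s=3: VC-HIT | VC [26, 27]
  [8] addr=0x6d blk=27 s=3: VC-HIT | VC [26, 23]
  [9] addr=0x38 blk=14 s=2: L1-HIT | VC [26, 23]
  [10] addr=0x68 blk=26 s=2: VC-HIT | VC [14, 23]
  [11] addr=0x3b blk=14 s=2: VC-HIT | VC [26, 23]
  [12] addr=0x68 blk=26 s=2: VC-HIT | VC [14, 23]
  [13] addr=0x5c blk=23 s=3: VC-HIT | VC [14, 27]
  [14] addr=0x6c blk=27 s=3: VC-HIT | VC [14, 23]

OUTCOME = VC-HIT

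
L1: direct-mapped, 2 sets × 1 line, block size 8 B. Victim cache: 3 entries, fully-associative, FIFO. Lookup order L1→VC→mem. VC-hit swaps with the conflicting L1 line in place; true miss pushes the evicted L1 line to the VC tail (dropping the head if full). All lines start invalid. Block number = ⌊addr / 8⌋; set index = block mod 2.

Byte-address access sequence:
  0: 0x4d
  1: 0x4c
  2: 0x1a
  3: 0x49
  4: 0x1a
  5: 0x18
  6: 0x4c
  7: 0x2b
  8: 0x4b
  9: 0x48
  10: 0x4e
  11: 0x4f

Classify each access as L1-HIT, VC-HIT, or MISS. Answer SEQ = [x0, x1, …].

SEQ = [MISS, L1-HIT, MISS, VC-HIT, VC-HIT, L1-HIT, VC-HIT, MISS, VC-HIT, L1-HIT, L1-HIT, L1-HIT]

#0 0x4d→b9/s1 MISS; vc=[]
#1 0x4c→b9/s1 L1-HIT; vc=[]
#2 0x1a→b3/s1 MISS; vc=[9]
#3 0x49→b9/s1 VC-HIT; vc=[3]
#4 0x1a→b3/s1 VC-HIT; vc=[9]
#5 0x18→b3/s1 L1-HIT; vc=[9]
#6 0x4c→b9/s1 VC-HIT; vc=[3]
#7 0x2b→b5/s1 MISS; vc=[3,9]
#8 0x4b→b9/s1 VC-HIT; vc=[3,5]
#9 0x48→b9/s1 L1-HIT; vc=[3,5]
#10 0x4e→b9/s1 L1-HIT; vc=[3,5]
#11 0x4f→b9/s1 L1-HIT; vc=[3,5]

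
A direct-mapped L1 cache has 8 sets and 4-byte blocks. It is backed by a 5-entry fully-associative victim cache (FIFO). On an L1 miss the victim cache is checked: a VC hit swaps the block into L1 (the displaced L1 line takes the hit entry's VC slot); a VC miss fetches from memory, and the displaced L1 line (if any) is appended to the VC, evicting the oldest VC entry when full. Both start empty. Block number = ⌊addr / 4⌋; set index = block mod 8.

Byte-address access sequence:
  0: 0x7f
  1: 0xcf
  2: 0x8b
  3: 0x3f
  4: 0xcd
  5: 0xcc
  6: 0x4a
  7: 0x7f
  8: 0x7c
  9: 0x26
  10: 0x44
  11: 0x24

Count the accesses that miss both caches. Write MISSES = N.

MISSES = 7

0: 0x7f (blk 31, set 7) → MISS  vc=[]
1: 0xcf (blk 51, set 3) → MISS  vc=[]
2: 0x8b (blk 34, set 2) → MISS  vc=[]
3: 0x3f (blk 15, set 7) → MISS  vc=[31]
4: 0xcd (blk 51, set 3) → L1-HIT  vc=[31]
5: 0xcc (blk 51, set 3) → L1-HIT  vc=[31]
6: 0x4a (blk 18, set 2) → MISS  vc=[31, 34]
7: 0x7f (blk 31, set 7) → VC-HIT  vc=[15, 34]
8: 0x7c (blk 31, set 7) → L1-HIT  vc=[15, 34]
9: 0x26 (blk 9, set 1) → MISS  vc=[15, 34]
10: 0x44 (blk 17, set 1) → MISS  vc=[15, 34, 9]
11: 0x24 (blk 9, set 1) → VC-HIT  vc=[15, 34, 17]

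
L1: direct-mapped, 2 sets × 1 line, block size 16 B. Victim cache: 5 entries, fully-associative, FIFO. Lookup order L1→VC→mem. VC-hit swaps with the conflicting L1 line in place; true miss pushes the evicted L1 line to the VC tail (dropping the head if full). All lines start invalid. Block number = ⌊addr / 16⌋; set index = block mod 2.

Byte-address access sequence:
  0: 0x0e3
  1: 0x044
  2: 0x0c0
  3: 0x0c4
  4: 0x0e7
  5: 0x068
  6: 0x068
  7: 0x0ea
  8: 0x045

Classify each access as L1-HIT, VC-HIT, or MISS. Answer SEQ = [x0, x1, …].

  [0] addr=0xe3 blk=14 s=0: MISS | VC []
  [1] addr=0x44 blk=4 s=0: MISS | VC [14]
  [2] addr=0xc0 blk=12 s=0: MISS | VC [14, 4]
  [3] addr=0xc4 blk=12 s=0: L1-HIT | VC [14, 4]
  [4] addr=0xe7 blk=14 s=0: VC-HIT | VC [12, 4]
  [5] addr=0x68 blk=6 s=0: MISS | VC [12, 4, 14]
  [6] addr=0x68 blk=6 s=0: L1-HIT | VC [12, 4, 14]
  [7] addr=0xea blk=14 s=0: VC-HIT | VC [12, 4, 6]
  [8] addr=0x45 blk=4 s=0: VC-HIT | VC [12, 14, 6]

SEQ = [MISS, MISS, MISS, L1-HIT, VC-HIT, MISS, L1-HIT, VC-HIT, VC-HIT]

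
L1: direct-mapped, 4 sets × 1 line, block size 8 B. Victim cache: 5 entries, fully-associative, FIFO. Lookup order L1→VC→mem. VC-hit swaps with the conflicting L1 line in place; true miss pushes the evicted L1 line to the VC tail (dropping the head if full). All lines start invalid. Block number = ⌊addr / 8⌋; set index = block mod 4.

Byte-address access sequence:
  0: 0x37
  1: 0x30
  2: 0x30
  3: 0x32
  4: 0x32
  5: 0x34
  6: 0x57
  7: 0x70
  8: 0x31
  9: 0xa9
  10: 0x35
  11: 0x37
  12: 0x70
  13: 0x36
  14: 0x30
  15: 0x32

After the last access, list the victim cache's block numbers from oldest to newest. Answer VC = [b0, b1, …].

0: 0x37 (blk 6, set 2) → MISS  vc=[]
1: 0x30 (blk 6, set 2) → L1-HIT  vc=[]
2: 0x30 (blk 6, set 2) → L1-HIT  vc=[]
3: 0x32 (blk 6, set 2) → L1-HIT  vc=[]
4: 0x32 (blk 6, set 2) → L1-HIT  vc=[]
5: 0x34 (blk 6, set 2) → L1-HIT  vc=[]
6: 0x57 (blk 10, set 2) → MISS  vc=[6]
7: 0x70 (blk 14, set 2) → MISS  vc=[6, 10]
8: 0x31 (blk 6, set 2) → VC-HIT  vc=[14, 10]
9: 0xa9 (blk 21, set 1) → MISS  vc=[14, 10]
10: 0x35 (blk 6, set 2) → L1-HIT  vc=[14, 10]
11: 0x37 (blk 6, set 2) → L1-HIT  vc=[14, 10]
12: 0x70 (blk 14, set 2) → VC-HIT  vc=[6, 10]
13: 0x36 (blk 6, set 2) → VC-HIT  vc=[14, 10]
14: 0x30 (blk 6, set 2) → L1-HIT  vc=[14, 10]
15: 0x32 (blk 6, set 2) → L1-HIT  vc=[14, 10]

VC = [14, 10]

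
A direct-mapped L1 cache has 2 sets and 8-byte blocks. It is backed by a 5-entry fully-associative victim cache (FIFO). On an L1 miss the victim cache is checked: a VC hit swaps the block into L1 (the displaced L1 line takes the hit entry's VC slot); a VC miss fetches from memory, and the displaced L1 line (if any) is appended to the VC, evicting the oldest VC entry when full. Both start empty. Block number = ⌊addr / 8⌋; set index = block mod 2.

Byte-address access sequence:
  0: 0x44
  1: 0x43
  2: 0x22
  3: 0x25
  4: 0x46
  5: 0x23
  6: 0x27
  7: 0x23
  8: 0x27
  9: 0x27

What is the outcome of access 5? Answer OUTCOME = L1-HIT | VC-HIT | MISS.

OUTCOME = VC-HIT

#0 0x44→b8/s0 MISS; vc=[]
#1 0x43→b8/s0 L1-HIT; vc=[]
#2 0x22→b4/s0 MISS; vc=[8]
#3 0x25→b4/s0 L1-HIT; vc=[8]
#4 0x46→b8/s0 VC-HIT; vc=[4]
#5 0x23→b4/s0 VC-HIT; vc=[8]
#6 0x27→b4/s0 L1-HIT; vc=[8]
#7 0x23→b4/s0 L1-HIT; vc=[8]
#8 0x27→b4/s0 L1-HIT; vc=[8]
#9 0x27→b4/s0 L1-HIT; vc=[8]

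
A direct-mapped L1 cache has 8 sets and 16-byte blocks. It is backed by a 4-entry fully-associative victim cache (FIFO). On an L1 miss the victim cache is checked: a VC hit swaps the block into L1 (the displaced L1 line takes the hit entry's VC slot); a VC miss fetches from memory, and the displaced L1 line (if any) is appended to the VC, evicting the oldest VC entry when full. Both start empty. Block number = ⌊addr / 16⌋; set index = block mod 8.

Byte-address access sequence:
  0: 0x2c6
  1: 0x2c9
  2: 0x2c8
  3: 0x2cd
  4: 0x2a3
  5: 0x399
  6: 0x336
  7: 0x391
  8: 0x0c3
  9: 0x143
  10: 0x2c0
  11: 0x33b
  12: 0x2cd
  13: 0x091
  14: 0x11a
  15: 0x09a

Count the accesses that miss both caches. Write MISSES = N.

MISSES = 8

0: 0x2c6 (blk 44, set 4) → MISS  vc=[]
1: 0x2c9 (blk 44, set 4) → L1-HIT  vc=[]
2: 0x2c8 (blk 44, set 4) → L1-HIT  vc=[]
3: 0x2cd (blk 44, set 4) → L1-HIT  vc=[]
4: 0x2a3 (blk 42, set 2) → MISS  vc=[]
5: 0x399 (blk 57, set 1) → MISS  vc=[]
6: 0x336 (blk 51, set 3) → MISS  vc=[]
7: 0x391 (blk 57, set 1) → L1-HIT  vc=[]
8: 0xc3 (blk 12, set 4) → MISS  vc=[44]
9: 0x143 (blk 20, set 4) → MISS  vc=[44, 12]
10: 0x2c0 (blk 44, set 4) → VC-HIT  vc=[20, 12]
11: 0x33b (blk 51, set 3) → L1-HIT  vc=[20, 12]
12: 0x2cd (blk 44, set 4) → L1-HIT  vc=[20, 12]
13: 0x91 (blk 9, set 1) → MISS  vc=[20, 12, 57]
14: 0x11a (blk 17, set 1) → MISS  vc=[20, 12, 57, 9]
15: 0x9a (blk 9, set 1) → VC-HIT  vc=[20, 12, 57, 17]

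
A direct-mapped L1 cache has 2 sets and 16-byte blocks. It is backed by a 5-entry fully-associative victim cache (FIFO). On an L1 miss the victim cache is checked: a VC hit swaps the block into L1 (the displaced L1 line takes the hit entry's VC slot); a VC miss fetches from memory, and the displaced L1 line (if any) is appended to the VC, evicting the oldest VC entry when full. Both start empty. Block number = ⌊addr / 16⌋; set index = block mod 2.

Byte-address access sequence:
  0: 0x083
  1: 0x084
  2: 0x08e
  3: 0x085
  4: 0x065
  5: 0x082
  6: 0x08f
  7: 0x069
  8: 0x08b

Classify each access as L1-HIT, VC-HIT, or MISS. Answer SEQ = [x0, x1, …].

SEQ = [MISS, L1-HIT, L1-HIT, L1-HIT, MISS, VC-HIT, L1-HIT, VC-HIT, VC-HIT]

#0 0x83→b8/s0 MISS; vc=[]
#1 0x84→b8/s0 L1-HIT; vc=[]
#2 0x8e→b8/s0 L1-HIT; vc=[]
#3 0x85→b8/s0 L1-HIT; vc=[]
#4 0x65→b6/s0 MISS; vc=[8]
#5 0x82→b8/s0 VC-HIT; vc=[6]
#6 0x8f→b8/s0 L1-HIT; vc=[6]
#7 0x69→b6/s0 VC-HIT; vc=[8]
#8 0x8b→b8/s0 VC-HIT; vc=[6]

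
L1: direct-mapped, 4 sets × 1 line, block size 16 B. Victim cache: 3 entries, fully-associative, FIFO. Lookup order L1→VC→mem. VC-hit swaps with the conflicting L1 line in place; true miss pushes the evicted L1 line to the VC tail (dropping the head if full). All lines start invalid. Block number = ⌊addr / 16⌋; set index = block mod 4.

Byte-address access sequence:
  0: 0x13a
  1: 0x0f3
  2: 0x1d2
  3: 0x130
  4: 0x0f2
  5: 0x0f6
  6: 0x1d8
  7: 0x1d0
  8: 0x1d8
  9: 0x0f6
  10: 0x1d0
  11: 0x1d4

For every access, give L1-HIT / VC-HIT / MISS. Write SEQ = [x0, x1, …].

SEQ = [MISS, MISS, MISS, VC-HIT, VC-HIT, L1-HIT, L1-HIT, L1-HIT, L1-HIT, L1-HIT, L1-HIT, L1-HIT]

0: 0x13a (blk 19, set 3) → MISS  vc=[]
1: 0xf3 (blk 15, set 3) → MISS  vc=[19]
2: 0x1d2 (blk 29, set 1) → MISS  vc=[19]
3: 0x130 (blk 19, set 3) → VC-HIT  vc=[15]
4: 0xf2 (blk 15, set 3) → VC-HIT  vc=[19]
5: 0xf6 (blk 15, set 3) → L1-HIT  vc=[19]
6: 0x1d8 (blk 29, set 1) → L1-HIT  vc=[19]
7: 0x1d0 (blk 29, set 1) → L1-HIT  vc=[19]
8: 0x1d8 (blk 29, set 1) → L1-HIT  vc=[19]
9: 0xf6 (blk 15, set 3) → L1-HIT  vc=[19]
10: 0x1d0 (blk 29, set 1) → L1-HIT  vc=[19]
11: 0x1d4 (blk 29, set 1) → L1-HIT  vc=[19]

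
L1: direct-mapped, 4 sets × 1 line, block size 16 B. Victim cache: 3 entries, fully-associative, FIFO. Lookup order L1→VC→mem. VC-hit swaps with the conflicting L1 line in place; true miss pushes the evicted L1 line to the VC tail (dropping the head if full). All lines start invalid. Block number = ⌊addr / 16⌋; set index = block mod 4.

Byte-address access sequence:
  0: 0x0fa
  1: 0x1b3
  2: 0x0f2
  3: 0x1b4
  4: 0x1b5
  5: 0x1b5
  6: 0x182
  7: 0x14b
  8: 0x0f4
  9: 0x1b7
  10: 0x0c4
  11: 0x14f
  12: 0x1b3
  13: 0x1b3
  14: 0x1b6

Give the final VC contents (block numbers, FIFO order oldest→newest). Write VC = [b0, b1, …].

VC = [15, 24, 12]

  [0] addr=0xfa blk=15 s=3: MISS | VC []
  [1] addr=0x1b3 blk=27 s=3: MISS | VC [15]
  [2] addr=0xf2 blk=15 s=3: VC-HIT | VC [27]
  [3] addr=0x1b4 blk=27 s=3: VC-HIT | VC [15]
  [4] addr=0x1b5 blk=27 s=3: L1-HIT | VC [15]
  [5] addr=0x1b5 blk=27 s=3: L1-HIT | VC [15]
  [6] addr=0x182 blk=24 s=0: MISS | VC [15]
  [7] addr=0x14b blk=20 s=0: MISS | VC [15, 24]
  [8] addr=0xf4 blk=15 s=3: VC-HIT | VC [27, 24]
  [9] addr=0x1b7 blk=27 s=3: VC-HIT | VC [15, 24]
  [10] addr=0xc4 blk=12 s=0: MISS | VC [15, 24, 20]
  [11] addr=0x14f blk=20 s=0: VC-HIT | VC [15, 24, 12]
  [12] addr=0x1b3 blk=27 s=3: L1-HIT | VC [15, 24, 12]
  [13] addr=0x1b3 blk=27 s=3: L1-HIT | VC [15, 24, 12]
  [14] addr=0x1b6 blk=27 s=3: L1-HIT | VC [15, 24, 12]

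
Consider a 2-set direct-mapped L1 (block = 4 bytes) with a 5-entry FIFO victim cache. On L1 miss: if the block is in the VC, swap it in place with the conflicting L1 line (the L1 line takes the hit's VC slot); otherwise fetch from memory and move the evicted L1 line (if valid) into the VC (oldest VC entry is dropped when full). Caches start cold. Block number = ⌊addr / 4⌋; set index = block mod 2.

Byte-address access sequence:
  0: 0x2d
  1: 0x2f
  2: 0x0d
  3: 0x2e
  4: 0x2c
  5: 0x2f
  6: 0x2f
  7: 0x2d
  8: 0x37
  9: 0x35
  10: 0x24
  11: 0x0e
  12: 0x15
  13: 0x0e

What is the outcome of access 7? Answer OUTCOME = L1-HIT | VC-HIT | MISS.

OUTCOME = L1-HIT

0: 0x2d (blk 11, set 1) → MISS  vc=[]
1: 0x2f (blk 11, set 1) → L1-HIT  vc=[]
2: 0xd (blk 3, set 1) → MISS  vc=[11]
3: 0x2e (blk 11, set 1) → VC-HIT  vc=[3]
4: 0x2c (blk 11, set 1) → L1-HIT  vc=[3]
5: 0x2f (blk 11, set 1) → L1-HIT  vc=[3]
6: 0x2f (blk 11, set 1) → L1-HIT  vc=[3]
7: 0x2d (blk 11, set 1) → L1-HIT  vc=[3]
8: 0x37 (blk 13, set 1) → MISS  vc=[3, 11]
9: 0x35 (blk 13, set 1) → L1-HIT  vc=[3, 11]
10: 0x24 (blk 9, set 1) → MISS  vc=[3, 11, 13]
11: 0xe (blk 3, set 1) → VC-HIT  vc=[9, 11, 13]
12: 0x15 (blk 5, set 1) → MISS  vc=[9, 11, 13, 3]
13: 0xe (blk 3, set 1) → VC-HIT  vc=[9, 11, 13, 5]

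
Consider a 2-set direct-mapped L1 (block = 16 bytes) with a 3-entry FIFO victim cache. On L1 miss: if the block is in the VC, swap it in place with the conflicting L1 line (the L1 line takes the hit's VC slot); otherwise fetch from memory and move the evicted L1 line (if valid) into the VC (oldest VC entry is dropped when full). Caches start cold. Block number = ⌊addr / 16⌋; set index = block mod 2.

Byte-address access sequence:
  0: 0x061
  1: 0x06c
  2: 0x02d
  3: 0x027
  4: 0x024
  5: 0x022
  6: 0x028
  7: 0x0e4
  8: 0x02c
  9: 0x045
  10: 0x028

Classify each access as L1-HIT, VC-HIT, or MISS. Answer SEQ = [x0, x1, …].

  [0] addr=0x61 blk=6 s=0: MISS | VC []
  [1] addr=0x6c blk=6 s=0: L1-HIT | VC []
  [2] addr=0x2d blk=2 s=0: MISS | VC [6]
  [3] addr=0x27 blk=2 s=0: L1-HIT | VC [6]
  [4] addr=0x24 blk=2 s=0: L1-HIT | VC [6]
  [5] addr=0x22 blk=2 s=0: L1-HIT | VC [6]
  [6] addr=0x28 blk=2 s=0: L1-HIT | VC [6]
  [7] addr=0xe4 blk=14 s=0: MISS | VC [6, 2]
  [8] addr=0x2c blk=2 s=0: VC-HIT | VC [6, 14]
  [9] addr=0x45 blk=4 s=0: MISS | VC [6, 14, 2]
  [10] addr=0x28 blk=2 s=0: VC-HIT | VC [6, 14, 4]

SEQ = [MISS, L1-HIT, MISS, L1-HIT, L1-HIT, L1-HIT, L1-HIT, MISS, VC-HIT, MISS, VC-HIT]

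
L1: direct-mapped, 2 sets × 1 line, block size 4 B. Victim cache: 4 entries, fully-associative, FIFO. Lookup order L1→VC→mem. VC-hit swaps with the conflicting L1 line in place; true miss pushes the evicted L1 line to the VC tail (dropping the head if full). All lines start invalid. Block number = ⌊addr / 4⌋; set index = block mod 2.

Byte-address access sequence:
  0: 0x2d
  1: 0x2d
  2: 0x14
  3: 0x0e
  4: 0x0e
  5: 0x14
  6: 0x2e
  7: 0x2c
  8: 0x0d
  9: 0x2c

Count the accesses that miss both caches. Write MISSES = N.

MISSES = 3

0: 0x2d (blk 11, set 1) → MISS  vc=[]
1: 0x2d (blk 11, set 1) → L1-HIT  vc=[]
2: 0x14 (blk 5, set 1) → MISS  vc=[11]
3: 0xe (blk 3, set 1) → MISS  vc=[11, 5]
4: 0xe (blk 3, set 1) → L1-HIT  vc=[11, 5]
5: 0x14 (blk 5, set 1) → VC-HIT  vc=[11, 3]
6: 0x2e (blk 11, set 1) → VC-HIT  vc=[5, 3]
7: 0x2c (blk 11, set 1) → L1-HIT  vc=[5, 3]
8: 0xd (blk 3, set 1) → VC-HIT  vc=[5, 11]
9: 0x2c (blk 11, set 1) → VC-HIT  vc=[5, 3]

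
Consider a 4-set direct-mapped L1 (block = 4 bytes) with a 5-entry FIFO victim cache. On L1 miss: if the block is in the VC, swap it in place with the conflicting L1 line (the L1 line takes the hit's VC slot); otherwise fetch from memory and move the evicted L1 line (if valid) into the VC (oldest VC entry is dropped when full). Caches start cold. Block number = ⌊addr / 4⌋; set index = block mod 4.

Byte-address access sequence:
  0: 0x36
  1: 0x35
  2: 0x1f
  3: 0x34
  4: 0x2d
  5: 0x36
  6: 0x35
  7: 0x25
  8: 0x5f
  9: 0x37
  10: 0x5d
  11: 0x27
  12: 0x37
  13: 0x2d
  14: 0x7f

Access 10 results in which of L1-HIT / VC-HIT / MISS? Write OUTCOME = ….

  [0] addr=0x36 blk=13 s=1: MISS | VC []
  [1] addr=0x35 blk=13 s=1: L1-HIT | VC []
  [2] addr=0x1f blk=7 s=3: MISS | VC []
  [3] addr=0x34 blk=13 s=1: L1-HIT | VC []
  [4] addr=0x2d blk=11 s=3: MISS | VC [7]
  [5] addr=0x36 blk=13 s=1: L1-HIT | VC [7]
  [6] addr=0x35 blk=13 s=1: L1-HIT | VC [7]
  [7] addr=0x25 blk=9 s=1: MISS | VC [7, 13]
  [8] addr=0x5f blk=23 s=3: MISS | VC [7, 13, 11]
  [9] addr=0x37 blk=13 s=1: VC-HIT | VC [7, 9, 11]
  [10] addr=0x5d blk=23 s=3: L1-HIT | VC [7, 9, 11]
  [11] addr=0x27 blk=9 s=1: VC-HIT | VC [7, 13, 11]
  [12] addr=0x37 blk=13 s=1: VC-HIT | VC [7, 9, 11]
  [13] addr=0x2d blk=11 s=3: VC-HIT | VC [7, 9, 23]
  [14] addr=0x7f blk=31 s=3: MISS | VC [7, 9, 23, 11]

OUTCOME = L1-HIT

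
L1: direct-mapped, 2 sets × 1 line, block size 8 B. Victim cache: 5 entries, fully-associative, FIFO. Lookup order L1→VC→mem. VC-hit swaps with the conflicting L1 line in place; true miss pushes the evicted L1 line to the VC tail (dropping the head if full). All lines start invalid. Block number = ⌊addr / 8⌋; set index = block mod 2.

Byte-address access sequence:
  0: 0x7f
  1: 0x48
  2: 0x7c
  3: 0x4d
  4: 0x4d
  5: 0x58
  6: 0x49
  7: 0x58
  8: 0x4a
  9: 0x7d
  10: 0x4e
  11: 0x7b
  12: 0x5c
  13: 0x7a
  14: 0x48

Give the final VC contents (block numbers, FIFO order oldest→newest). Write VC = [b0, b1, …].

VC = [15, 11]

0: 0x7f (blk 15, set 1) → MISS  vc=[]
1: 0x48 (blk 9, set 1) → MISS  vc=[15]
2: 0x7c (blk 15, set 1) → VC-HIT  vc=[9]
3: 0x4d (blk 9, set 1) → VC-HIT  vc=[15]
4: 0x4d (blk 9, set 1) → L1-HIT  vc=[15]
5: 0x58 (blk 11, set 1) → MISS  vc=[15, 9]
6: 0x49 (blk 9, set 1) → VC-HIT  vc=[15, 11]
7: 0x58 (blk 11, set 1) → VC-HIT  vc=[15, 9]
8: 0x4a (blk 9, set 1) → VC-HIT  vc=[15, 11]
9: 0x7d (blk 15, set 1) → VC-HIT  vc=[9, 11]
10: 0x4e (blk 9, set 1) → VC-HIT  vc=[15, 11]
11: 0x7b (blk 15, set 1) → VC-HIT  vc=[9, 11]
12: 0x5c (blk 11, set 1) → VC-HIT  vc=[9, 15]
13: 0x7a (blk 15, set 1) → VC-HIT  vc=[9, 11]
14: 0x48 (blk 9, set 1) → VC-HIT  vc=[15, 11]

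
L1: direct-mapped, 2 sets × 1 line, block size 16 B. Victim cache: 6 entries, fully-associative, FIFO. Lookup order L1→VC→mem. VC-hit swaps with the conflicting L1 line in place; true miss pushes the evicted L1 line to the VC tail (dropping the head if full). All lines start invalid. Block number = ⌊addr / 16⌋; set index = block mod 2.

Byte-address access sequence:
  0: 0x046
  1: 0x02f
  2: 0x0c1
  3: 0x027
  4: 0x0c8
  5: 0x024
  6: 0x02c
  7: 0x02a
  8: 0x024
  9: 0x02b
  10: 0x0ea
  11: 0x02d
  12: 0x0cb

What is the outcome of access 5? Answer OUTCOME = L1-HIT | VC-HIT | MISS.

OUTCOME = VC-HIT

0: 0x46 (blk 4, set 0) → MISS  vc=[]
1: 0x2f (blk 2, set 0) → MISS  vc=[4]
2: 0xc1 (blk 12, set 0) → MISS  vc=[4, 2]
3: 0x27 (blk 2, set 0) → VC-HIT  vc=[4, 12]
4: 0xc8 (blk 12, set 0) → VC-HIT  vc=[4, 2]
5: 0x24 (blk 2, set 0) → VC-HIT  vc=[4, 12]
6: 0x2c (blk 2, set 0) → L1-HIT  vc=[4, 12]
7: 0x2a (blk 2, set 0) → L1-HIT  vc=[4, 12]
8: 0x24 (blk 2, set 0) → L1-HIT  vc=[4, 12]
9: 0x2b (blk 2, set 0) → L1-HIT  vc=[4, 12]
10: 0xea (blk 14, set 0) → MISS  vc=[4, 12, 2]
11: 0x2d (blk 2, set 0) → VC-HIT  vc=[4, 12, 14]
12: 0xcb (blk 12, set 0) → VC-HIT  vc=[4, 2, 14]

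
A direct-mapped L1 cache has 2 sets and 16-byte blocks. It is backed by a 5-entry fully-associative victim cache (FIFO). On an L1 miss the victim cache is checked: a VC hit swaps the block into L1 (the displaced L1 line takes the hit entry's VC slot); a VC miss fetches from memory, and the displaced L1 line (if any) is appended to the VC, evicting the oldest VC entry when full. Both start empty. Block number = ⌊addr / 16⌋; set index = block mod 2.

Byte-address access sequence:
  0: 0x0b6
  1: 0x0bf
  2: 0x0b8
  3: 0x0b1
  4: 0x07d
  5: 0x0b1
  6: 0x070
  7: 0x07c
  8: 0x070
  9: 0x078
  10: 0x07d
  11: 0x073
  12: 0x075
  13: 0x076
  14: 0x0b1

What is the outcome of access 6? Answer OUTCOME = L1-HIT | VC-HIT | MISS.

OUTCOME = VC-HIT

0: 0xb6 (blk 11, set 1) → MISS  vc=[]
1: 0xbf (blk 11, set 1) → L1-HIT  vc=[]
2: 0xb8 (blk 11, set 1) → L1-HIT  vc=[]
3: 0xb1 (blk 11, set 1) → L1-HIT  vc=[]
4: 0x7d (blk 7, set 1) → MISS  vc=[11]
5: 0xb1 (blk 11, set 1) → VC-HIT  vc=[7]
6: 0x70 (blk 7, set 1) → VC-HIT  vc=[11]
7: 0x7c (blk 7, set 1) → L1-HIT  vc=[11]
8: 0x70 (blk 7, set 1) → L1-HIT  vc=[11]
9: 0x78 (blk 7, set 1) → L1-HIT  vc=[11]
10: 0x7d (blk 7, set 1) → L1-HIT  vc=[11]
11: 0x73 (blk 7, set 1) → L1-HIT  vc=[11]
12: 0x75 (blk 7, set 1) → L1-HIT  vc=[11]
13: 0x76 (blk 7, set 1) → L1-HIT  vc=[11]
14: 0xb1 (blk 11, set 1) → VC-HIT  vc=[7]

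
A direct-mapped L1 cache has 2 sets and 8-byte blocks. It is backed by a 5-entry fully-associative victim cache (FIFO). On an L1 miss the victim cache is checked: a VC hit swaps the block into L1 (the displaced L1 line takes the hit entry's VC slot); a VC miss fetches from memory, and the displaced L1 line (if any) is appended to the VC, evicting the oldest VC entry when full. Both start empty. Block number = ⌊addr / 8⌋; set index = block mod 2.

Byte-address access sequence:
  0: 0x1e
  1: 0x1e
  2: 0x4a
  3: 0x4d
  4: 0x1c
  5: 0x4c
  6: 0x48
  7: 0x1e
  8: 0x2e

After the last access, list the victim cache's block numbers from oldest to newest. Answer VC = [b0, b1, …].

VC = [9, 3]

#0 0x1e→b3/s1 MISS; vc=[]
#1 0x1e→b3/s1 L1-HIT; vc=[]
#2 0x4a→b9/s1 MISS; vc=[3]
#3 0x4d→b9/s1 L1-HIT; vc=[3]
#4 0x1c→b3/s1 VC-HIT; vc=[9]
#5 0x4c→b9/s1 VC-HIT; vc=[3]
#6 0x48→b9/s1 L1-HIT; vc=[3]
#7 0x1e→b3/s1 VC-HIT; vc=[9]
#8 0x2e→b5/s1 MISS; vc=[9,3]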